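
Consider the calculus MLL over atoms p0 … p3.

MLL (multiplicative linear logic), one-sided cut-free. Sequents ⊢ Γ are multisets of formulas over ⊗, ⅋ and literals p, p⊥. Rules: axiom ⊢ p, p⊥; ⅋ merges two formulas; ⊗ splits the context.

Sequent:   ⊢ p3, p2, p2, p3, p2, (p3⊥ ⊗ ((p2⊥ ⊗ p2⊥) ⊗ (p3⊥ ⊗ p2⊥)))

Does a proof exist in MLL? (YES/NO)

Proof tree:
[⊗]  ⊢ p3, p2, p2, p3, p2, (p3⊥ ⊗ ((p2⊥ ⊗ p2⊥) ⊗ (p3⊥ ⊗ p2⊥)))
  [Ax]  ⊢ p3, p3⊥
  [⊗]  ⊢ p2, p2, p3, p2, ((p2⊥ ⊗ p2⊥) ⊗ (p3⊥ ⊗ p2⊥))
    [⊗]  ⊢ p2, p2, (p2⊥ ⊗ p2⊥)
      [Ax]  ⊢ p2, p2⊥
      [Ax]  ⊢ p2, p2⊥
    [⊗]  ⊢ p3, p2, (p3⊥ ⊗ p2⊥)
      [Ax]  ⊢ p3, p3⊥
      [Ax]  ⊢ p2, p2⊥

Result: YES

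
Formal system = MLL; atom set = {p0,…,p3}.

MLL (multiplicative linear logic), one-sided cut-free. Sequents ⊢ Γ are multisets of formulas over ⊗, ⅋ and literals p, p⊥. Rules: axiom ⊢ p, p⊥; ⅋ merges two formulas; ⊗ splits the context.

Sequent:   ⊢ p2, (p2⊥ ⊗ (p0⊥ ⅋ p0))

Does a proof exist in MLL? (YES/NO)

Derivation trace:
[⊗]  ⊢ p2, (p2⊥ ⊗ (p0⊥ ⅋ p0))
  [Ax]  ⊢ p2, p2⊥
  [⅋]  ⊢ (p0⊥ ⅋ p0)
    [Ax]  ⊢ p0, p0⊥

Result: YES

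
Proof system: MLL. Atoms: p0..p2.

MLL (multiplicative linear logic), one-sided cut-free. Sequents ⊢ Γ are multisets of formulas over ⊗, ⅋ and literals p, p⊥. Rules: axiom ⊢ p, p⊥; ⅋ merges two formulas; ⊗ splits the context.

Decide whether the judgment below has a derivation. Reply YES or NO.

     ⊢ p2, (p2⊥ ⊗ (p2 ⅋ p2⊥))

Derivation (root first):
[⊗]  ⊢ p2, (p2⊥ ⊗ (p2 ⅋ p2⊥))
  [Ax]  ⊢ p2, p2⊥
  [⅋]  ⊢ (p2 ⅋ p2⊥)
    [Ax]  ⊢ p2, p2⊥

Result: YES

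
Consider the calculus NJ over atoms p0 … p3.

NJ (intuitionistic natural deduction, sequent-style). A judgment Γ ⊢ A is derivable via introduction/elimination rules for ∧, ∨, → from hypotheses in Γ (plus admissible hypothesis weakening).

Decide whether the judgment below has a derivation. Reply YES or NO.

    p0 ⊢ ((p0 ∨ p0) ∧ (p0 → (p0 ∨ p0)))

Derivation trace:
[∧I] p0 ⊢ ((p0 ∨ p0) ∧ (p0 → (p0 ∨ p0)))
  [∨I₂] p0 ⊢ (p0 ∨ p0)
    [Ax] p0 ⊢ p0
  [→I]  ⊢ (p0 → (p0 ∨ p0))
    [∨I₂] p0 ⊢ (p0 ∨ p0)
      [Ax] p0 ⊢ p0

Result: YES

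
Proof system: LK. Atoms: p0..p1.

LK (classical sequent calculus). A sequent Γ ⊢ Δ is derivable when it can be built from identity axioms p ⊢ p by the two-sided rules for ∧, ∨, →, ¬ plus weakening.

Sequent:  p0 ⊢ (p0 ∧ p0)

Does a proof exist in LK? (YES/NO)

Derivation trace:
[∧R] p0 ⊢ (p0 ∧ p0)
  [Ax] p0 ⊢ p0
  [WL] p0, p0 ⊢ p0
    [Ax] p0 ⊢ p0

Result: YES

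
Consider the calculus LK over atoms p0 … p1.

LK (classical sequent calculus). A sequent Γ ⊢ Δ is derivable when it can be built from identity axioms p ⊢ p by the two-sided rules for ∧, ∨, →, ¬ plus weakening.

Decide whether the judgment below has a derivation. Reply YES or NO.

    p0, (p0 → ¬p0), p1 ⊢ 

Proof tree:
[WL] p0, (p0 → ¬p0), p1 ⊢ 
  [→L] p0, (p0 → ¬p0) ⊢ 
    [Ax] p0 ⊢ p0
    [¬L] p0, ¬p0 ⊢ 
      [Ax] p0 ⊢ p0

Result: YES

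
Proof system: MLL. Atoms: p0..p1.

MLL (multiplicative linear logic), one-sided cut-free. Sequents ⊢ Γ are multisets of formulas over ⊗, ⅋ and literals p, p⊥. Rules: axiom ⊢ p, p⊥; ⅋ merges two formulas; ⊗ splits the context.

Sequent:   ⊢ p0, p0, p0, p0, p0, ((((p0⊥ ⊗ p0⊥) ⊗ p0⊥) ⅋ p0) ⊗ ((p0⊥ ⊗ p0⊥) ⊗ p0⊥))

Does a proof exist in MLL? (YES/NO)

Derivation (root first):
[⊗]  ⊢ p0, p0, p0, p0, p0, ((((p0⊥ ⊗ p0⊥) ⊗ p0⊥) ⅋ p0) ⊗ ((p0⊥ ⊗ p0⊥) ⊗ p0⊥))
  [⅋]  ⊢ p0, p0, (((p0⊥ ⊗ p0⊥) ⊗ p0⊥) ⅋ p0)
    [⊗]  ⊢ p0, p0, p0, ((p0⊥ ⊗ p0⊥) ⊗ p0⊥)
      [⊗]  ⊢ p0, p0, (p0⊥ ⊗ p0⊥)
        [Ax]  ⊢ p0, p0⊥
        [Ax]  ⊢ p0, p0⊥
      [Ax]  ⊢ p0, p0⊥
  [⊗]  ⊢ p0, p0, p0, ((p0⊥ ⊗ p0⊥) ⊗ p0⊥)
    [⊗]  ⊢ p0, p0, (p0⊥ ⊗ p0⊥)
      [Ax]  ⊢ p0, p0⊥
      [Ax]  ⊢ p0, p0⊥
    [Ax]  ⊢ p0, p0⊥

Result: YES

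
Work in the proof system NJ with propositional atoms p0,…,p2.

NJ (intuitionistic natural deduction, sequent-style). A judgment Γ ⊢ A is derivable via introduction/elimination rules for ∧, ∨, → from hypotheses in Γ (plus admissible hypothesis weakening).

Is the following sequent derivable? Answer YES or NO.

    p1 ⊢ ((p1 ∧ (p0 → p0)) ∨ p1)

Derivation trace:
[∨I₁] p1 ⊢ ((p1 ∧ (p0 → p0)) ∨ p1)
  [∧I] p1 ⊢ (p1 ∧ (p0 → p0))
    [Ax] p1 ⊢ p1
    [→I]  ⊢ (p0 → p0)
      [Ax] p0 ⊢ p0

Result: YES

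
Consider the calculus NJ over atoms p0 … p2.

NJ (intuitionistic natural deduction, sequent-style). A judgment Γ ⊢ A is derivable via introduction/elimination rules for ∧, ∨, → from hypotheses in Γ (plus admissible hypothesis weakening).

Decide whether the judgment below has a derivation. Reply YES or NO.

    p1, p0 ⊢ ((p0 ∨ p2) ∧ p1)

Proof tree:
[∧I] p1, p0 ⊢ ((p0 ∨ p2) ∧ p1)
  [∨I₁] p0 ⊢ (p0 ∨ p2)
    [Ax] p0 ⊢ p0
  [Ax] p1 ⊢ p1

Result: YES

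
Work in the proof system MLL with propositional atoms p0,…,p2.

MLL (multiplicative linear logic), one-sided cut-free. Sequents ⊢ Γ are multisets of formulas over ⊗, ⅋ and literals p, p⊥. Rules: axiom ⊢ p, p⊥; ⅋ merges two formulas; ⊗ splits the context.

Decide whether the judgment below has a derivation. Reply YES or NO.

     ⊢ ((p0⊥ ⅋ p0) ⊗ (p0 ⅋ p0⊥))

Derivation trace:
[⊗]  ⊢ ((p0⊥ ⅋ p0) ⊗ (p0 ⅋ p0⊥))
  [⅋]  ⊢ (p0⊥ ⅋ p0)
    [Ax]  ⊢ p0, p0⊥
  [⅋]  ⊢ (p0 ⅋ p0⊥)
    [Ax]  ⊢ p0, p0⊥

Result: YES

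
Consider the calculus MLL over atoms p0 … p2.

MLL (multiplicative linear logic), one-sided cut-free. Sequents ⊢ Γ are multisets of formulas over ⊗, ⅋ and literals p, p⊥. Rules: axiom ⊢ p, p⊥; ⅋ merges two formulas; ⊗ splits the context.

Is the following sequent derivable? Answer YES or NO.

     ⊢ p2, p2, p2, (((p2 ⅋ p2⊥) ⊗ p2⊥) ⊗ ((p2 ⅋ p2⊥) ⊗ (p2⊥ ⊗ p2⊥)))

Derivation trace:
[⊗]  ⊢ p2, p2, p2, (((p2 ⅋ p2⊥) ⊗ p2⊥) ⊗ ((p2 ⅋ p2⊥) ⊗ (p2⊥ ⊗ p2⊥)))
  [⊗]  ⊢ p2, ((p2 ⅋ p2⊥) ⊗ p2⊥)
    [⅋]  ⊢ (p2 ⅋ p2⊥)
      [Ax]  ⊢ p2, p2⊥
    [Ax]  ⊢ p2, p2⊥
  [⊗]  ⊢ p2, p2, ((p2 ⅋ p2⊥) ⊗ (p2⊥ ⊗ p2⊥))
    [⅋]  ⊢ (p2 ⅋ p2⊥)
      [Ax]  ⊢ p2, p2⊥
    [⊗]  ⊢ p2, p2, (p2⊥ ⊗ p2⊥)
      [Ax]  ⊢ p2, p2⊥
      [Ax]  ⊢ p2, p2⊥

Result: YES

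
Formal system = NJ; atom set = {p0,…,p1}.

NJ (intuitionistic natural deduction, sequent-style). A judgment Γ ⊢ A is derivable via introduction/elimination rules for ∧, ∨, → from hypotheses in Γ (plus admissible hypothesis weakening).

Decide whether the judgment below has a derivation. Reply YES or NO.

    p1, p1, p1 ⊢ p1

Derivation trace:
[Wk] p1, p1, p1 ⊢ p1
  [Wk] p1, p1 ⊢ p1
    [Ax] p1 ⊢ p1

Result: YES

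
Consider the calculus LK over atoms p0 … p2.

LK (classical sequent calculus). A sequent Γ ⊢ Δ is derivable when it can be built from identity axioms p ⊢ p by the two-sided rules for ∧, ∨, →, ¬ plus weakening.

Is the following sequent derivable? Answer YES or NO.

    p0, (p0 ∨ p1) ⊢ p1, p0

Derivation trace:
[∨L] p0, (p0 ∨ p1) ⊢ p1, p0
  [WL] p0, p0 ⊢ p0
    [Ax] p0 ⊢ p0
  [Ax] p1 ⊢ p1

Result: YES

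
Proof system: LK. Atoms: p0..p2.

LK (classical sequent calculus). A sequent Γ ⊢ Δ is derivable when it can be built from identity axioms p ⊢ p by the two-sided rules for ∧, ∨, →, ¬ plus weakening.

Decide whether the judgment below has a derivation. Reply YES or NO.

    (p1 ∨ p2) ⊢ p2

Enumerate valuations to refute Γ ⊢ Δ:
  v=000: Γ:[(p1 ∨ p2)=F] Δ:[p2=F] refutes=False
  v=001: Γ:[(p1 ∨ p2)=T] Δ:[p2=T] refutes=False
  v=010: Γ:[(p1 ∨ p2)=T] Δ:[p2=F] refutes=True  ← countermodel

Result: NO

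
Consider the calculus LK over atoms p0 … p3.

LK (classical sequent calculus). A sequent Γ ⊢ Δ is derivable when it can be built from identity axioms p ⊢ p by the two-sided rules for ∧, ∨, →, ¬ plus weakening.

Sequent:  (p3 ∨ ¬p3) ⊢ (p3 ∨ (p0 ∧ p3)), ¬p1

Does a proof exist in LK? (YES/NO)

Enumerate valuations to refute Γ ⊢ Δ:
  v=0000: Γ:[(p3 ∨ ¬p3)=T] Δ:[(p3 ∨ (p0 ∧ p3))=F, ¬p1=T] refutes=False
  v=0001: Γ:[(p3 ∨ ¬p3)=T] Δ:[(p3 ∨ (p0 ∧ p3))=T, ¬p1=T] refutes=False
  v=0010: Γ:[(p3 ∨ ¬p3)=T] Δ:[(p3 ∨ (p0 ∧ p3))=F, ¬p1=T] refutes=False
  v=0011: Γ:[(p3 ∨ ¬p3)=T] Δ:[(p3 ∨ (p0 ∧ p3))=T, ¬p1=T] refutes=False
  v=0100: Γ:[(p3 ∨ ¬p3)=T] Δ:[(p3 ∨ (p0 ∧ p3))=F, ¬p1=F] refutes=True  ← countermodel

Result: NO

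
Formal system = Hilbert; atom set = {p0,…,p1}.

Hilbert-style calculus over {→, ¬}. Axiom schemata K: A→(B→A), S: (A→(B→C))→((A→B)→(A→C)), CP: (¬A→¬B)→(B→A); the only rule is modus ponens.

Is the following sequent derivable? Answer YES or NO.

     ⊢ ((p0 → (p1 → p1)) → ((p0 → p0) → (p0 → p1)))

Search for a countermodel by truth-table:
  v=00: Γ:[] Δ:[((p0 → (p1 → p1)) → ((p0 → p0) → (p0 → p1)))=T] refutes=False
  v=01: Γ:[] Δ:[((p0 → (p1 → p1)) → ((p0 → p0) → (p0 → p1)))=T] refutes=False
  v=10: Γ:[] Δ:[((p0 → (p1 → p1)) → ((p0 → p0) → (p0 → p1)))=F] refutes=True  ← countermodel

Result: NO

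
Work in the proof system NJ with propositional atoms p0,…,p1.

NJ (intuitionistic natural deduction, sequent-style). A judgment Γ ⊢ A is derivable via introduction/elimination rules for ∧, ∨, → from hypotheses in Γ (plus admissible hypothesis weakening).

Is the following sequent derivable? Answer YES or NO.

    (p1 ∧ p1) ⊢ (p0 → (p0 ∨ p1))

Derivation trace:
[Wk] (p1 ∧ p1) ⊢ (p0 → (p0 ∨ p1))
  [→I]  ⊢ (p0 → (p0 ∨ p1))
    [∨I₁] p0 ⊢ (p0 ∨ p1)
      [Ax] p0 ⊢ p0

Result: YES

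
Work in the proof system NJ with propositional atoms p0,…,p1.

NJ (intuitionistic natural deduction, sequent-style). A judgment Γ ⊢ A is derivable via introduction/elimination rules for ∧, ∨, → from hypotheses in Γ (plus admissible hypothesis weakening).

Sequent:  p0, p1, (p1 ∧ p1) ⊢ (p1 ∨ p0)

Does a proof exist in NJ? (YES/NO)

Proof tree:
[Wk] p0, p1, (p1 ∧ p1) ⊢ (p1 ∨ p0)
  [∨I₂] p0, p1 ⊢ (p1 ∨ p0)
    [Wk] p0, p1 ⊢ p0
      [Ax] p0 ⊢ p0

Result: YES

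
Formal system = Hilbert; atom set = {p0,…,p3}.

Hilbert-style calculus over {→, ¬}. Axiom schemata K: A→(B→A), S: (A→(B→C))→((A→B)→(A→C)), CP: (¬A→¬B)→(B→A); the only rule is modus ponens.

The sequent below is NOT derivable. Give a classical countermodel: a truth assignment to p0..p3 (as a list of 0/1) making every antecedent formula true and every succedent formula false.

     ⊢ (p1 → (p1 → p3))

Truth-table refutation:
  v=0000: Γ:[] Δ:[(p1 → (p1 → p3))=T] refutes=False
  v=0001: Γ:[] Δ:[(p1 → (p1 → p3))=T] refutes=False
  v=0010: Γ:[] Δ:[(p1 → (p1 → p3))=T] refutes=False
  v=0011: Γ:[] Δ:[(p1 → (p1 → p3))=T] refutes=False
  v=0100: Γ:[] Δ:[(p1 → (p1 → p3))=F] refutes=True  ← countermodel

Result: [0, 1, 0, 0]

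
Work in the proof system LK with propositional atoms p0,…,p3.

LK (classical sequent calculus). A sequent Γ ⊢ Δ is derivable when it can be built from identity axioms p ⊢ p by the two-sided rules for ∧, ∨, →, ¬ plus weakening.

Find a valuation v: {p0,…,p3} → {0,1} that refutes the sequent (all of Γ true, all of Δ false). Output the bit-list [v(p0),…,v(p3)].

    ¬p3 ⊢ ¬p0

Truth-table refutation:
  v=0000: Γ:[¬p3=T] Δ:[¬p0=T] refutes=False
  v=0001: Γ:[¬p3=F] Δ:[¬p0=T] refutes=False
  v=0010: Γ:[¬p3=T] Δ:[¬p0=T] refutes=False
  v=0011: Γ:[¬p3=F] Δ:[¬p0=T] refutes=False
  v=0100: Γ:[¬p3=T] Δ:[¬p0=T] refutes=False
  v=0101: Γ:[¬p3=F] Δ:[¬p0=T] refutes=False
  v=0110: Γ:[¬p3=T] Δ:[¬p0=T] refutes=False
  v=0111: Γ:[¬p3=F] Δ:[¬p0=T] refutes=False
  v=1000: Γ:[¬p3=T] Δ:[¬p0=F] refutes=True  ← countermodel

Result: [1, 0, 0, 0]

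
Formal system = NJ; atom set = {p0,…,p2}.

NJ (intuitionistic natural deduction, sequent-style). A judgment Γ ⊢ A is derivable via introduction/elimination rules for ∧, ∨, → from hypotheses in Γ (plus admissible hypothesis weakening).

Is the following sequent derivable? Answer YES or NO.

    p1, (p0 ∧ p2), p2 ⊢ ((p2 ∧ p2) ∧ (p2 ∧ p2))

Derivation trace:
[∧I] p1, (p0 ∧ p2), p2 ⊢ ((p2 ∧ p2) ∧ (p2 ∧ p2))
  [Wk] p1, p2, (p0 ∧ p2) ⊢ (p2 ∧ p2)
    [∧I] p1, p2 ⊢ (p2 ∧ p2)
      [Ax] p2 ⊢ p2
      [Wk] p2, p1 ⊢ p2
        [Ax] p2 ⊢ p2
  [∧I] p1, p2 ⊢ (p2 ∧ p2)
    [Ax] p2 ⊢ p2
    [Wk] p2, p1 ⊢ p2
      [Ax] p2 ⊢ p2

Result: YES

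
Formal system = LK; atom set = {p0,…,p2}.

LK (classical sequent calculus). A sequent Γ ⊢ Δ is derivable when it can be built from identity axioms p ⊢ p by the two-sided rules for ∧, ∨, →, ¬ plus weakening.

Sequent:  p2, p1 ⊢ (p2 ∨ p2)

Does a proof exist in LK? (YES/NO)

Proof tree:
[∨R] p2, p1 ⊢ (p2 ∨ p2)
  [WR] p2, p1 ⊢ p2, p2
    [WL] p2, p1 ⊢ p2
      [Ax] p2 ⊢ p2

Result: YES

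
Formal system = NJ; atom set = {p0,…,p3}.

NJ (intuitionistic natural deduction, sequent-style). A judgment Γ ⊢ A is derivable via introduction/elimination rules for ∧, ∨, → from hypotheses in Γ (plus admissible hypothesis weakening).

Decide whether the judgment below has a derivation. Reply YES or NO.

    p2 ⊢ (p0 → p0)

Proof tree:
[Wk] p2 ⊢ (p0 → p0)
  [→I]  ⊢ (p0 → p0)
    [Ax] p0 ⊢ p0

Result: YES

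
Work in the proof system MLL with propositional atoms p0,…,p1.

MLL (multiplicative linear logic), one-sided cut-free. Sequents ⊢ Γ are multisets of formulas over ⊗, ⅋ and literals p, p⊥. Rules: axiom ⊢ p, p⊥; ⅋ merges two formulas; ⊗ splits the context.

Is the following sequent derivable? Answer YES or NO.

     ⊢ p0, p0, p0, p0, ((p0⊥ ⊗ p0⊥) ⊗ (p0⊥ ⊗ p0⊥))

Proof tree:
[⊗]  ⊢ p0, p0, p0, p0, ((p0⊥ ⊗ p0⊥) ⊗ (p0⊥ ⊗ p0⊥))
  [⊗]  ⊢ p0, p0, (p0⊥ ⊗ p0⊥)
    [Ax]  ⊢ p0, p0⊥
    [Ax]  ⊢ p0, p0⊥
  [⊗]  ⊢ p0, p0, (p0⊥ ⊗ p0⊥)
    [Ax]  ⊢ p0, p0⊥
    [Ax]  ⊢ p0, p0⊥

Result: YES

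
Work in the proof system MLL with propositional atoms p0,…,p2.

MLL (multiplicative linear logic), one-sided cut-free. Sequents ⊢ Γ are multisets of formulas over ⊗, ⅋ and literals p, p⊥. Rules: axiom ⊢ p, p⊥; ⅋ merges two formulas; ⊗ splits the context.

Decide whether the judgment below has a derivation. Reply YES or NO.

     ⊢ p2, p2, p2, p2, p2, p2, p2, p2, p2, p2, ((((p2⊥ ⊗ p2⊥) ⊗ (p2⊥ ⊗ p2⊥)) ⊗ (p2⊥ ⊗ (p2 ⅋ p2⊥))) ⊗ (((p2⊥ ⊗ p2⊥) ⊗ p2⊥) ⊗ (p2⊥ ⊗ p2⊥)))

Proof tree:
[⊗]  ⊢ p2, p2, p2, p2, p2, p2, p2, p2, p2, p2, ((((p2⊥ ⊗ p2⊥) ⊗ (p2⊥ ⊗ p2⊥)) ⊗ (p2⊥ ⊗ (p2 ⅋ p2⊥))) ⊗ (((p2⊥ ⊗ p2⊥) ⊗ p2⊥) ⊗ (p2⊥ ⊗ p2⊥)))
  [⊗]  ⊢ p2, p2, p2, p2, p2, (((p2⊥ ⊗ p2⊥) ⊗ (p2⊥ ⊗ p2⊥)) ⊗ (p2⊥ ⊗ (p2 ⅋ p2⊥)))
    [⊗]  ⊢ p2, p2, p2, p2, ((p2⊥ ⊗ p2⊥) ⊗ (p2⊥ ⊗ p2⊥))
      [⊗]  ⊢ p2, p2, (p2⊥ ⊗ p2⊥)
        [Ax]  ⊢ p2, p2⊥
        [Ax]  ⊢ p2, p2⊥
      [⊗]  ⊢ p2, p2, (p2⊥ ⊗ p2⊥)
        [Ax]  ⊢ p2, p2⊥
        [Ax]  ⊢ p2, p2⊥
    [⊗]  ⊢ p2, (p2⊥ ⊗ (p2 ⅋ p2⊥))
      [Ax]  ⊢ p2, p2⊥
      [⅋]  ⊢ (p2 ⅋ p2⊥)
        [Ax]  ⊢ p2, p2⊥
  [⊗]  ⊢ p2, p2, p2, p2, p2, (((p2⊥ ⊗ p2⊥) ⊗ p2⊥) ⊗ (p2⊥ ⊗ p2⊥))
    [⊗]  ⊢ p2, p2, p2, ((p2⊥ ⊗ p2⊥) ⊗ p2⊥)
      [⊗]  ⊢ p2, p2, (p2⊥ ⊗ p2⊥)
        [Ax]  ⊢ p2, p2⊥
        [Ax]  ⊢ p2, p2⊥
      [Ax]  ⊢ p2, p2⊥
    [⊗]  ⊢ p2, p2, (p2⊥ ⊗ p2⊥)
      [Ax]  ⊢ p2, p2⊥
      [Ax]  ⊢ p2, p2⊥

Result: YES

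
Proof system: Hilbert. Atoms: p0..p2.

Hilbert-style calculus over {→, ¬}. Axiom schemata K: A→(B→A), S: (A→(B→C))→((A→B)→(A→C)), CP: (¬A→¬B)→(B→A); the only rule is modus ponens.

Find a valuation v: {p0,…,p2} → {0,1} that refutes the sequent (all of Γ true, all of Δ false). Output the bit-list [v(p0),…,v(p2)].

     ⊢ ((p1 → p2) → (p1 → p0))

Truth-table refutation:
  v=000: Γ:[] Δ:[((p1 → p2) → (p1 → p0))=T] refutes=False
  v=001: Γ:[] Δ:[((p1 → p2) → (p1 → p0))=T] refutes=False
  v=010: Γ:[] Δ:[((p1 → p2) → (p1 → p0))=T] refutes=False
  v=011: Γ:[] Δ:[((p1 → p2) → (p1 → p0))=F] refutes=True  ← countermodel

Result: [0, 1, 1]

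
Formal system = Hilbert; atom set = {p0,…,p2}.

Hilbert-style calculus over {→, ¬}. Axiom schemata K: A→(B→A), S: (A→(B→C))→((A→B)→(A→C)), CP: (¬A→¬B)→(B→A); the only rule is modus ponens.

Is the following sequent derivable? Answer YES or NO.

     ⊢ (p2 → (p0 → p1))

Search for a countermodel by truth-table:
  v=000: Γ:[] Δ:[(p2 → (p0 → p1))=T] refutes=False
  v=001: Γ:[] Δ:[(p2 → (p0 → p1))=T] refutes=False
  v=010: Γ:[] Δ:[(p2 → (p0 → p1))=T] refutes=False
  v=011: Γ:[] Δ:[(p2 → (p0 → p1))=T] refutes=False
  v=100: Γ:[] Δ:[(p2 → (p0 → p1))=T] refutes=False
  v=101: Γ:[] Δ:[(p2 → (p0 → p1))=F] refutes=True  ← countermodel

Result: NO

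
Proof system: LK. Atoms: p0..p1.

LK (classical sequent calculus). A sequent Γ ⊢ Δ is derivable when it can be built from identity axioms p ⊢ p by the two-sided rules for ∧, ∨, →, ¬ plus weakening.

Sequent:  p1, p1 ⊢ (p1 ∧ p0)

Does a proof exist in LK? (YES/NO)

Truth-table refutation:
  v=00: Γ:[p1=F, p1=F] Δ:[(p1 ∧ p0)=F] refutes=False
  v=01: Γ:[p1=T, p1=T] Δ:[(p1 ∧ p0)=F] refutes=True  ← countermodel

Result: NO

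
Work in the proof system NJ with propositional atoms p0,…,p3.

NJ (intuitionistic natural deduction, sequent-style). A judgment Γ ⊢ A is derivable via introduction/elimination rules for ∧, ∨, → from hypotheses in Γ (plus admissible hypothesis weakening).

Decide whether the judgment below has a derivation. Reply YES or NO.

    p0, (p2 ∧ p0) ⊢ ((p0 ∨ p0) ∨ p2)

Derivation (root first):
[Wk] p0, (p2 ∧ p0) ⊢ ((p0 ∨ p0) ∨ p2)
  [∨I₁] p0 ⊢ ((p0 ∨ p0) ∨ p2)
    [∨I₂] p0 ⊢ (p0 ∨ p0)
      [Ax] p0 ⊢ p0

Result: YES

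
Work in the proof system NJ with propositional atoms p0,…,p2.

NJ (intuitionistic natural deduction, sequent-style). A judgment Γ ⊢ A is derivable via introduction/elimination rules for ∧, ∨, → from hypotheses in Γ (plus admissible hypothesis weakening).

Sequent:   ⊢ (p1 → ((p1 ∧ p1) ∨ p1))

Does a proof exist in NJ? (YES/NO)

Proof tree:
[→I]  ⊢ (p1 → ((p1 ∧ p1) ∨ p1))
  [∨I₁] p1 ⊢ ((p1 ∧ p1) ∨ p1)
    [∧I] p1 ⊢ (p1 ∧ p1)
      [Ax] p1 ⊢ p1
      [Ax] p1 ⊢ p1

Result: YES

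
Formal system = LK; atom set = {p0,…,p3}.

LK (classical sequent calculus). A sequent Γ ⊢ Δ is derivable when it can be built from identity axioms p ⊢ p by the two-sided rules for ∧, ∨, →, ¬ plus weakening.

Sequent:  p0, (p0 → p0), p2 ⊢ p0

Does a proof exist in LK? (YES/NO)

Derivation (root first):
[WL] p0, (p0 → p0), p2 ⊢ p0
  [→L] p0, (p0 → p0) ⊢ p0
    [Ax] p0 ⊢ p0
    [Ax] p0 ⊢ p0

Result: YES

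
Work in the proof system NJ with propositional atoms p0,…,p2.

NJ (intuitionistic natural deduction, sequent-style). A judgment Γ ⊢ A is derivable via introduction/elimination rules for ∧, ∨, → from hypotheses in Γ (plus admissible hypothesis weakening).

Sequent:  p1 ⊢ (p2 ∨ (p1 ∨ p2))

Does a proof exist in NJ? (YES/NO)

Derivation trace:
[∨I₂] p1 ⊢ (p2 ∨ (p1 ∨ p2))
  [∨I₁] p1 ⊢ (p1 ∨ p2)
    [Ax] p1 ⊢ p1

Result: YES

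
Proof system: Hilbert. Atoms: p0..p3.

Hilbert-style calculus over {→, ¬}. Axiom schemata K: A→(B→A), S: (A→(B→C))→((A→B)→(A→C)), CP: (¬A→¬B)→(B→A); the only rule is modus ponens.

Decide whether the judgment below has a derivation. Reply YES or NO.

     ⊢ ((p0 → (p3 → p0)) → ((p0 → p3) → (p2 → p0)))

Search for a countermodel by truth-table:
  v=0000: Γ:[] Δ:[((p0 → (p3 → p0)) → ((p0 → p3) → (p2 → p0)))=T] refutes=False
  v=0001: Γ:[] Δ:[((p0 → (p3 → p0)) → ((p0 → p3) → (p2 → p0)))=T] refutes=False
  v=0010: Γ:[] Δ:[((p0 → (p3 → p0)) → ((p0 → p3) → (p2 → p0)))=F] refutes=True  ← countermodel

Result: NO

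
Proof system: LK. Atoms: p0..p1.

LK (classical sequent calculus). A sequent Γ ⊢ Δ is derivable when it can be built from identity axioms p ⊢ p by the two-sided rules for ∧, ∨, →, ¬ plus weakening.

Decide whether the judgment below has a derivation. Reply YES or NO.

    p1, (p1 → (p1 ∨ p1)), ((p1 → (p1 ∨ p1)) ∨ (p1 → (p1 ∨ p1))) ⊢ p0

Enumerate valuations to refute Γ ⊢ Δ:
  v=00: Γ:[p1=F, (p1 → (p1 ∨ p1))=T, ((p1 → (p1 ∨ p1)) ∨ (p1 → (p1 ∨ p1)))=T] Δ:[p0=F] refutes=False
  v=01: Γ:[p1=T, (p1 → (p1 ∨ p1))=T, ((p1 → (p1 ∨ p1)) ∨ (p1 → (p1 ∨ p1)))=T] Δ:[p0=F] refutes=True  ← countermodel

Result: NO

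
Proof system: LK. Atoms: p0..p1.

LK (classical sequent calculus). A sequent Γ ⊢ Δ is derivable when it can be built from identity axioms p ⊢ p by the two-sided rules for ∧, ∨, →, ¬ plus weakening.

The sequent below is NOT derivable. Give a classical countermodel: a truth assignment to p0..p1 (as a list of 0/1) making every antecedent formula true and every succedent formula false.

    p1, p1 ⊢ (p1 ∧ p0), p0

Search for a countermodel by truth-table:
  v=00: Γ:[p1=F, p1=F] Δ:[(p1 ∧ p0)=F, p0=F] refutes=False
  v=01: Γ:[p1=T, p1=T] Δ:[(p1 ∧ p0)=F, p0=F] refutes=True  ← countermodel

Result: [0, 1]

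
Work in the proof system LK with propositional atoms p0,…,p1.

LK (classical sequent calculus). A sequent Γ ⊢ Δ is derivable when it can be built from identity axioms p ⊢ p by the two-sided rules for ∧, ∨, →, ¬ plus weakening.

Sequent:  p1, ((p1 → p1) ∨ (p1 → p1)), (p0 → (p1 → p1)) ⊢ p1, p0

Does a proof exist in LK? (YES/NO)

Derivation (root first):
[→L] p1, ((p1 → p1) ∨ (p1 → p1)), (p0 → (p1 → p1)) ⊢ p1, p0
  [∨L] p1, ((p1 → p1) ∨ (p1 → p1)) ⊢ p1, p0
    [→L] p1, (p1 → p1) ⊢ p1, p0
      [Ax] p1 ⊢ p1
      [WR] p1 ⊢ p1, p0
        [Ax] p1 ⊢ p1
    [→L] p1, (p1 → p1) ⊢ p1, p0
      [Ax] p1 ⊢ p1
      [WR] p1 ⊢ p1, p0
        [Ax] p1 ⊢ p1
  [→L] p1, (p1 → p1) ⊢ p1, p0
    [Ax] p1 ⊢ p1
    [WR] p1 ⊢ p1, p0
      [Ax] p1 ⊢ p1

Result: YES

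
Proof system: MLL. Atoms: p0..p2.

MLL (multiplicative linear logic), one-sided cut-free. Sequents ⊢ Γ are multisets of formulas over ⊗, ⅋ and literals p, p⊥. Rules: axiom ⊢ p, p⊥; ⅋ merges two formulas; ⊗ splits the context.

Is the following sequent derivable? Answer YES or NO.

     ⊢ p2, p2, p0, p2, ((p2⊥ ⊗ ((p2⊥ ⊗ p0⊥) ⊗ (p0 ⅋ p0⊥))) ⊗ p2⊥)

Derivation (root first):
[⊗]  ⊢ p2, p2, p0, p2, ((p2⊥ ⊗ ((p2⊥ ⊗ p0⊥) ⊗ (p0 ⅋ p0⊥))) ⊗ p2⊥)
  [⊗]  ⊢ p2, p2, p0, (p2⊥ ⊗ ((p2⊥ ⊗ p0⊥) ⊗ (p0 ⅋ p0⊥)))
    [Ax]  ⊢ p2, p2⊥
    [⊗]  ⊢ p2, p0, ((p2⊥ ⊗ p0⊥) ⊗ (p0 ⅋ p0⊥))
      [⊗]  ⊢ p2, p0, (p2⊥ ⊗ p0⊥)
        [Ax]  ⊢ p2, p2⊥
        [Ax]  ⊢ p0, p0⊥
      [⅋]  ⊢ (p0 ⅋ p0⊥)
        [Ax]  ⊢ p0, p0⊥
  [Ax]  ⊢ p2, p2⊥

Result: YES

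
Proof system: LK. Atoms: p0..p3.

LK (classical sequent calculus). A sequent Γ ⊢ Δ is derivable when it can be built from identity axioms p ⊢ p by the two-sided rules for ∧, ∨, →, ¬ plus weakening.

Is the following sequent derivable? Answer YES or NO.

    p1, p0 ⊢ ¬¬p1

Derivation (root first):
[¬R] p1, p0 ⊢ ¬¬p1
  [WL] p1, ¬p1, p0 ⊢ 
    [¬L] p1, ¬p1 ⊢ 
      [Ax] p1 ⊢ p1

Result: YES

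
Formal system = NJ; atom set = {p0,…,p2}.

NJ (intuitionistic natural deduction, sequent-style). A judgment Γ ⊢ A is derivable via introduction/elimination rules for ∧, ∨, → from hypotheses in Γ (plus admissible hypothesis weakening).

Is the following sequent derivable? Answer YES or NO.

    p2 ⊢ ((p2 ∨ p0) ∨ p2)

Proof tree:
[∨I₁] p2 ⊢ ((p2 ∨ p0) ∨ p2)
  [∨I₁] p2 ⊢ (p2 ∨ p0)
    [Ax] p2 ⊢ p2

Result: YES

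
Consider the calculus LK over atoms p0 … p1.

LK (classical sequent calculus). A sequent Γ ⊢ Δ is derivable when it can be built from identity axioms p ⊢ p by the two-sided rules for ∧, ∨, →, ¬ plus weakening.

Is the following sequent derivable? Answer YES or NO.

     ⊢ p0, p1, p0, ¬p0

Derivation trace:
[¬R]  ⊢ p0, p1, p0, ¬p0
  [WR] p0 ⊢ p0, p1, p0
    [WR] p0 ⊢ p0, p1
      [Ax] p0 ⊢ p0

Result: YES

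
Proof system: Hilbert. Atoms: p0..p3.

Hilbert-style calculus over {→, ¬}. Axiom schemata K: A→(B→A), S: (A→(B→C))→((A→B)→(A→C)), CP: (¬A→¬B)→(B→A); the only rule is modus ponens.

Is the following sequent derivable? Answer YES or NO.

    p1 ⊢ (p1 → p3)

Enumerate valuations to refute Γ ⊢ Δ:
  v=0000: Γ:[p1=F] Δ:[(p1 → p3)=T] refutes=False
  v=0001: Γ:[p1=F] Δ:[(p1 → p3)=T] refutes=False
  v=0010: Γ:[p1=F] Δ:[(p1 → p3)=T] refutes=False
  v=0011: Γ:[p1=F] Δ:[(p1 → p3)=T] refutes=False
  v=0100: Γ:[p1=T] Δ:[(p1 → p3)=F] refutes=True  ← countermodel

Result: NO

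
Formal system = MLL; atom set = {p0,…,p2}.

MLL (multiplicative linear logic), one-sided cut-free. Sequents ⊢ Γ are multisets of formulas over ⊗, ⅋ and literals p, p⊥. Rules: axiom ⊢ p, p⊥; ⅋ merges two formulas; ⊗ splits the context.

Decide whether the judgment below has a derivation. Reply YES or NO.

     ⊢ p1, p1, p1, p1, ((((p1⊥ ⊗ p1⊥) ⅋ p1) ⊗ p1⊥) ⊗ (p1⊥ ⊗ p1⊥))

Proof tree:
[⊗]  ⊢ p1, p1, p1, p1, ((((p1⊥ ⊗ p1⊥) ⅋ p1) ⊗ p1⊥) ⊗ (p1⊥ ⊗ p1⊥))
  [⊗]  ⊢ p1, p1, (((p1⊥ ⊗ p1⊥) ⅋ p1) ⊗ p1⊥)
    [⅋]  ⊢ p1, ((p1⊥ ⊗ p1⊥) ⅋ p1)
      [⊗]  ⊢ p1, p1, (p1⊥ ⊗ p1⊥)
        [Ax]  ⊢ p1, p1⊥
        [Ax]  ⊢ p1, p1⊥
    [Ax]  ⊢ p1, p1⊥
  [⊗]  ⊢ p1, p1, (p1⊥ ⊗ p1⊥)
    [Ax]  ⊢ p1, p1⊥
    [Ax]  ⊢ p1, p1⊥

Result: YES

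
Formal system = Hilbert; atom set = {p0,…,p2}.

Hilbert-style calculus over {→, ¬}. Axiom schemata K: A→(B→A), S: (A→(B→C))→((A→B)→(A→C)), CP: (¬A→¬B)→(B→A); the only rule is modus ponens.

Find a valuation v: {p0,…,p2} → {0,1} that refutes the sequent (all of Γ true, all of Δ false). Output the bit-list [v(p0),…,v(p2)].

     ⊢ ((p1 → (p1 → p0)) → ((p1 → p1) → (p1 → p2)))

Enumerate valuations to refute Γ ⊢ Δ:
  v=000: Γ:[] Δ:[((p1 → (p1 → p0)) → ((p1 → p1) → (p1 → p2)))=T] refutes=False
  v=001: Γ:[] Δ:[((p1 → (p1 → p0)) → ((p1 → p1) → (p1 → p2)))=T] refutes=False
  v=010: Γ:[] Δ:[((p1 → (p1 → p0)) → ((p1 → p1) → (p1 → p2)))=T] refutes=False
  v=011: Γ:[] Δ:[((p1 → (p1 → p0)) → ((p1 → p1) → (p1 → p2)))=T] refutes=False
  v=100: Γ:[] Δ:[((p1 → (p1 → p0)) → ((p1 → p1) → (p1 → p2)))=T] refutes=False
  v=101: Γ:[] Δ:[((p1 → (p1 → p0)) → ((p1 → p1) → (p1 → p2)))=T] refutes=False
  v=110: Γ:[] Δ:[((p1 → (p1 → p0)) → ((p1 → p1) → (p1 → p2)))=F] refutes=True  ← countermodel

Result: [1, 1, 0]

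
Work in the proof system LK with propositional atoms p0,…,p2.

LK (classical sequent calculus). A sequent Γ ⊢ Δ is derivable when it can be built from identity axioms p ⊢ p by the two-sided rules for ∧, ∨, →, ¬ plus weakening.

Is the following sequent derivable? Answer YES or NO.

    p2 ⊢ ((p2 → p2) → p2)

Derivation (root first):
[→R] p2 ⊢ ((p2 → p2) → p2)
  [→L] p2, (p2 → p2) ⊢ p2
    [Ax] p2 ⊢ p2
    [Ax] p2 ⊢ p2

Result: YES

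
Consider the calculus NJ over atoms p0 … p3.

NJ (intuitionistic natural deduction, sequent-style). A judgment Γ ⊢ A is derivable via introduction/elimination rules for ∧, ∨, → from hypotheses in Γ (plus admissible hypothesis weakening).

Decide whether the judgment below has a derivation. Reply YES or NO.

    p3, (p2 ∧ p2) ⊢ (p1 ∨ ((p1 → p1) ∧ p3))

Derivation (root first):
[∨I₂] p3, (p2 ∧ p2) ⊢ (p1 ∨ ((p1 → p1) ∧ p3))
  [Wk] p3, (p2 ∧ p2) ⊢ ((p1 → p1) ∧ p3)
    [∧I] p3 ⊢ ((p1 → p1) ∧ p3)
      [→I]  ⊢ (p1 → p1)
        [Ax] p1 ⊢ p1
      [Ax] p3 ⊢ p3

Result: YES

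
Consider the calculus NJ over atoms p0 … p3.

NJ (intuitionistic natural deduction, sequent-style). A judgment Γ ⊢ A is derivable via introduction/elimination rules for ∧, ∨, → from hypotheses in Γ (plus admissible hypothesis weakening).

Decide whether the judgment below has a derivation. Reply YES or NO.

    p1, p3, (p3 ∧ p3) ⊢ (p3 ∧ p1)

Derivation (root first):
[∧I] p1, p3, (p3 ∧ p3) ⊢ (p3 ∧ p1)
  [Ax] p3 ⊢ p3
  [Wk] p1, (p3 ∧ p3) ⊢ p1
    [Ax] p1 ⊢ p1

Result: YES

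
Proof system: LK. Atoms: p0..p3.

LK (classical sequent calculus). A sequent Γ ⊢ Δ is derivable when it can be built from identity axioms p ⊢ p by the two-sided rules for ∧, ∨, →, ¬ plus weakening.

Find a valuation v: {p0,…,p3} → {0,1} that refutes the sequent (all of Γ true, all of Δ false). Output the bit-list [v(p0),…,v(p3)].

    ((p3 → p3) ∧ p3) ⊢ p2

Truth-table refutation:
  v=0000: Γ:[((p3 → p3) ∧ p3)=F] Δ:[p2=F] refutes=False
  v=0001: Γ:[((p3 → p3) ∧ p3)=T] Δ:[p2=F] refutes=True  ← countermodel

Result: [0, 0, 0, 1]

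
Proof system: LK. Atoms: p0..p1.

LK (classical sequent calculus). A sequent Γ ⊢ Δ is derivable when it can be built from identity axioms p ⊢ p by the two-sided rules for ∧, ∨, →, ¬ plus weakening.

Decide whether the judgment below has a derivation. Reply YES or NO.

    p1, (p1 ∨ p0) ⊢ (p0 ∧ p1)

Search for a countermodel by truth-table:
  v=00: Γ:[p1=F, (p1 ∨ p0)=F] Δ:[(p0 ∧ p1)=F] refutes=False
  v=01: Γ:[p1=T, (p1 ∨ p0)=T] Δ:[(p0 ∧ p1)=F] refutes=True  ← countermodel

Result: NO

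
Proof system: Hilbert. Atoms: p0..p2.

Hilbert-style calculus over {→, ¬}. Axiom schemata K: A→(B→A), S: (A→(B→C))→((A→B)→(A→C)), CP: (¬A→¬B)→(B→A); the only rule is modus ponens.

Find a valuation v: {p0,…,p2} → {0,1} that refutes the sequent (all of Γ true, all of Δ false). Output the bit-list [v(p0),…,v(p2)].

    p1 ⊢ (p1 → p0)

Search for a countermodel by truth-table:
  v=000: Γ:[p1=F] Δ:[(p1 → p0)=T] refutes=False
  v=001: Γ:[p1=F] Δ:[(p1 → p0)=T] refutes=False
  v=010: Γ:[p1=T] Δ:[(p1 → p0)=F] refutes=True  ← countermodel

Result: [0, 1, 0]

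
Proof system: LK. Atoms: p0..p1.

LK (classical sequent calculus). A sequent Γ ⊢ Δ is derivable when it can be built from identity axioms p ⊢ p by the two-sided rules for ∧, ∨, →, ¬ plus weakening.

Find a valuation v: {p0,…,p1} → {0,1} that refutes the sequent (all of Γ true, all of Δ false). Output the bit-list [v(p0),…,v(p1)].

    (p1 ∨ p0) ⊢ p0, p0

Search for a countermodel by truth-table:
  v=00: Γ:[(p1 ∨ p0)=F] Δ:[p0=F, p0=F] refutes=False
  v=01: Γ:[(p1 ∨ p0)=T] Δ:[p0=F, p0=F] refutes=True  ← countermodel

Result: [0, 1]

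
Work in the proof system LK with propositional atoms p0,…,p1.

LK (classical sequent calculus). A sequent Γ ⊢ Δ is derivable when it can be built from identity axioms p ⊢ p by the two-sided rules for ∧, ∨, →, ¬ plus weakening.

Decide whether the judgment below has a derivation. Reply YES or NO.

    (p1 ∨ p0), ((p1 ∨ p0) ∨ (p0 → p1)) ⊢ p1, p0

Derivation (root first):
[∨L] (p1 ∨ p0), ((p1 ∨ p0) ∨ (p0 → p1)) ⊢ p1, p0
  [∨L] (p1 ∨ p0) ⊢ p1, p0
    [Ax] p1 ⊢ p1
    [Ax] p0 ⊢ p0
  [→L] (p1 ∨ p0), (p0 → p1) ⊢ p1
    [∨L] (p1 ∨ p0) ⊢ p1, p0
      [Ax] p1 ⊢ p1
      [Ax] p0 ⊢ p0
    [Ax] p1 ⊢ p1

Result: YES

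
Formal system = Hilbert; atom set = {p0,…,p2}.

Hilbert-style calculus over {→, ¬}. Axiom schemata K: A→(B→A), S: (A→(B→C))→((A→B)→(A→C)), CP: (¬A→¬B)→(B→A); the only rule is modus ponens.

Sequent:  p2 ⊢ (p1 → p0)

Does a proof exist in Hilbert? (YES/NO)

Enumerate valuations to refute Γ ⊢ Δ:
  v=000: Γ:[p2=F] Δ:[(p1 → p0)=T] refutes=False
  v=001: Γ:[p2=T] Δ:[(p1 → p0)=T] refutes=False
  v=010: Γ:[p2=F] Δ:[(p1 → p0)=F] refutes=False
  v=011: Γ:[p2=T] Δ:[(p1 → p0)=F] refutes=True  ← countermodel

Result: NO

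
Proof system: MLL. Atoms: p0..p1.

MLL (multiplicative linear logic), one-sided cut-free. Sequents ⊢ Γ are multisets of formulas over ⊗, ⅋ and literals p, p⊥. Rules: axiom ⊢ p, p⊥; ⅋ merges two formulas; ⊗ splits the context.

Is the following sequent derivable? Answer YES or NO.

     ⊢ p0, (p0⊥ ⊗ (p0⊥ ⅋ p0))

Derivation (root first):
[⊗]  ⊢ p0, (p0⊥ ⊗ (p0⊥ ⅋ p0))
  [Ax]  ⊢ p0, p0⊥
  [⅋]  ⊢ (p0⊥ ⅋ p0)
    [Ax]  ⊢ p0, p0⊥

Result: YES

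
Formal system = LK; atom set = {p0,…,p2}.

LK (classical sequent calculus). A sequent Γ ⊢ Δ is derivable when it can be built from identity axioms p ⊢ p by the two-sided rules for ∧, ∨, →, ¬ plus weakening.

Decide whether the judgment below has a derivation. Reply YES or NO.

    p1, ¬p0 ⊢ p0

Truth-table refutation:
  v=000: Γ:[p1=F, ¬p0=T] Δ:[p0=F] refutes=False
  v=001: Γ:[p1=F, ¬p0=T] Δ:[p0=F] refutes=False
  v=010: Γ:[p1=T, ¬p0=T] Δ:[p0=F] refutes=True  ← countermodel

Result: NO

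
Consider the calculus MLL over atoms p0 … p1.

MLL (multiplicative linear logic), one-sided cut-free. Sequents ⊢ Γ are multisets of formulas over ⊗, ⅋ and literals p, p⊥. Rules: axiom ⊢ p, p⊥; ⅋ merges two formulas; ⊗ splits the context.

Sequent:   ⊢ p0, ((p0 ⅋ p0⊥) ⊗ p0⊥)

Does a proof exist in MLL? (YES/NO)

Proof tree:
[⊗]  ⊢ p0, ((p0 ⅋ p0⊥) ⊗ p0⊥)
  [⅋]  ⊢ (p0 ⅋ p0⊥)
    [Ax]  ⊢ p0, p0⊥
  [Ax]  ⊢ p0, p0⊥

Result: YES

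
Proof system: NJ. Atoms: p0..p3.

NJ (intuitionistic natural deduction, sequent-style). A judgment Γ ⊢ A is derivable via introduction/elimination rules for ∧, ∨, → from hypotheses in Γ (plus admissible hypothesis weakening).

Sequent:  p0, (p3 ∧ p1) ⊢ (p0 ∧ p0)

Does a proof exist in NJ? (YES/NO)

Derivation (root first):
[Wk] p0, (p3 ∧ p1) ⊢ (p0 ∧ p0)
  [∧I] p0 ⊢ (p0 ∧ p0)
    [Ax] p0 ⊢ p0
    [Ax] p0 ⊢ p0

Result: YES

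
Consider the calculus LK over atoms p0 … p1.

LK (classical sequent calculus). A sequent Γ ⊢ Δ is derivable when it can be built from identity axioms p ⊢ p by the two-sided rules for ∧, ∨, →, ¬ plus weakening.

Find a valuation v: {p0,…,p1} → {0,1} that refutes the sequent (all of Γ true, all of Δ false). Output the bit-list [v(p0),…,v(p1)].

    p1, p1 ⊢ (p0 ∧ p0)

Search for a countermodel by truth-table:
  v=00: Γ:[p1=F, p1=F] Δ:[(p0 ∧ p0)=F] refutes=False
  v=01: Γ:[p1=T, p1=T] Δ:[(p0 ∧ p0)=F] refutes=True  ← countermodel

Result: [0, 1]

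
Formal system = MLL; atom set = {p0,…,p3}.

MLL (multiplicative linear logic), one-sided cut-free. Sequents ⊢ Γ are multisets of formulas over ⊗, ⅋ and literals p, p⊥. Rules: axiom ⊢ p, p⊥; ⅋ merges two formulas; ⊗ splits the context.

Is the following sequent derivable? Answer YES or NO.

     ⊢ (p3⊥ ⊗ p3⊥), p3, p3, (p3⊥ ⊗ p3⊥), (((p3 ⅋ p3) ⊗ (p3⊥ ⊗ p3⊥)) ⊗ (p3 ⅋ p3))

Proof tree:
[⊗]  ⊢ (p3⊥ ⊗ p3⊥), p3, p3, (p3⊥ ⊗ p3⊥), (((p3 ⅋ p3) ⊗ (p3⊥ ⊗ p3⊥)) ⊗ (p3 ⅋ p3))
  [⊗]  ⊢ (p3⊥ ⊗ p3⊥), p3, p3, ((p3 ⅋ p3) ⊗ (p3⊥ ⊗ p3⊥))
    [⅋]  ⊢ (p3⊥ ⊗ p3⊥), (p3 ⅋ p3)
      [⊗]  ⊢ p3, p3, (p3⊥ ⊗ p3⊥)
        [Ax]  ⊢ p3, p3⊥
        [Ax]  ⊢ p3, p3⊥
    [⊗]  ⊢ p3, p3, (p3⊥ ⊗ p3⊥)
      [Ax]  ⊢ p3, p3⊥
      [Ax]  ⊢ p3, p3⊥
  [⅋]  ⊢ (p3⊥ ⊗ p3⊥), (p3 ⅋ p3)
    [⊗]  ⊢ p3, p3, (p3⊥ ⊗ p3⊥)
      [Ax]  ⊢ p3, p3⊥
      [Ax]  ⊢ p3, p3⊥

Result: YES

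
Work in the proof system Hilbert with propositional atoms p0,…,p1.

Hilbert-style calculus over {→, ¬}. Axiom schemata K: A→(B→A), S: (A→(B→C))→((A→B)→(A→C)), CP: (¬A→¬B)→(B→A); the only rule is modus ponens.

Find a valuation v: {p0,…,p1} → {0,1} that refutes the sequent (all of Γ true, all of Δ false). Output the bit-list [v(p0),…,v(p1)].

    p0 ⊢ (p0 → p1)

Search for a countermodel by truth-table:
  v=00: Γ:[p0=F] Δ:[(p0 → p1)=T] refutes=False
  v=01: Γ:[p0=F] Δ:[(p0 → p1)=T] refutes=False
  v=10: Γ:[p0=T] Δ:[(p0 → p1)=F] refutes=True  ← countermodel

Result: [1, 0]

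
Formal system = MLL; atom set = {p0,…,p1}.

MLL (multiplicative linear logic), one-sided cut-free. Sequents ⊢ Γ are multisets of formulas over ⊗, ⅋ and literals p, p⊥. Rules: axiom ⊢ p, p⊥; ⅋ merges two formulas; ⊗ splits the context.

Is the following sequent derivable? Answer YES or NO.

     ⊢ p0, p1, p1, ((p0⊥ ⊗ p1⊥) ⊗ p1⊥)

Derivation trace:
[⊗]  ⊢ p0, p1, p1, ((p0⊥ ⊗ p1⊥) ⊗ p1⊥)
  [⊗]  ⊢ p0, p1, (p0⊥ ⊗ p1⊥)
    [Ax]  ⊢ p0, p0⊥
    [Ax]  ⊢ p1, p1⊥
  [Ax]  ⊢ p1, p1⊥

Result: YES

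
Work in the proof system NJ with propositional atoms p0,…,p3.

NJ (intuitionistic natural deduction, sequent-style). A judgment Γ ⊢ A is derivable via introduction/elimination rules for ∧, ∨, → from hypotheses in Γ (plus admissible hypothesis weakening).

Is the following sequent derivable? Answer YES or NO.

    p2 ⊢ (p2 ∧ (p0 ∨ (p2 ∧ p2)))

Proof tree:
[∧I] p2 ⊢ (p2 ∧ (p0 ∨ (p2 ∧ p2)))
  [Ax] p2 ⊢ p2
  [∨I₂] p2 ⊢ (p0 ∨ (p2 ∧ p2))
    [∧I] p2 ⊢ (p2 ∧ p2)
      [Ax] p2 ⊢ p2
      [Ax] p2 ⊢ p2

Result: YES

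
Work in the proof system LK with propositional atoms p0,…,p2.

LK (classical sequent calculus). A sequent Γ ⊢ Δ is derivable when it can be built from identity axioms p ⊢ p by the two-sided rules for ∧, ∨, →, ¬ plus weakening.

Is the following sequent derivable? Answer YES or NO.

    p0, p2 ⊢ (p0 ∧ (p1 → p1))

Derivation (root first):
[WL] p0, p2 ⊢ (p0 ∧ (p1 → p1))
  [∧R] p0 ⊢ (p0 ∧ (p1 → p1))
    [Ax] p0 ⊢ p0
    [→R]  ⊢ (p1 → p1)
      [Ax] p1 ⊢ p1

Result: YES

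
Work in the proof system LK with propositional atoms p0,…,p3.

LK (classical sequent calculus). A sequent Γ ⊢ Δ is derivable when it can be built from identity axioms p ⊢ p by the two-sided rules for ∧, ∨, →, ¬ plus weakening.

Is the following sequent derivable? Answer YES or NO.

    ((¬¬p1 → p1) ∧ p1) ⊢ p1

Derivation trace:
[∧L] ((¬¬p1 → p1) ∧ p1) ⊢ p1
  [→L] p1, (¬¬p1 → p1) ⊢ p1
    [¬R] p1 ⊢ ¬¬p1
      [¬L] p1, ¬p1 ⊢ 
        [Ax] p1 ⊢ p1
    [Ax] p1 ⊢ p1

Result: YES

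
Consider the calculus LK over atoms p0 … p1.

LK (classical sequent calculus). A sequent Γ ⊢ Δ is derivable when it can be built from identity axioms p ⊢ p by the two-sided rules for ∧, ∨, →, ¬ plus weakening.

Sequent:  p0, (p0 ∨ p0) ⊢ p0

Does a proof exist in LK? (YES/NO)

Derivation trace:
[∨L] p0, (p0 ∨ p0) ⊢ p0
  [WL] p0, p0 ⊢ p0
    [Ax] p0 ⊢ p0
  [WR] p0, p0 ⊢ p0, p0, p0
    [WR] p0, p0 ⊢ p0, p0
      [WL] p0, p0 ⊢ p0
        [Ax] p0 ⊢ p0

Result: YES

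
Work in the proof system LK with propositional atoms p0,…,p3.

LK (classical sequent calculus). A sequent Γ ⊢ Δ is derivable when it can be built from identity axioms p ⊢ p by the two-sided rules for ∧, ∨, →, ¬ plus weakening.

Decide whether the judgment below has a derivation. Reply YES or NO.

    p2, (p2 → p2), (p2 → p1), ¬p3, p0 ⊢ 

Search for a countermodel by truth-table:
  v=0000: Γ:[p2=F, (p2 → p2)=T, (p2 → p1)=T, ¬p3=T, p0=F] Δ:[] refutes=False
  v=0001: Γ:[p2=F, (p2 → p2)=T, (p2 → p1)=T, ¬p3=F, p0=F] Δ:[] refutes=False
  v=0010: Γ:[p2=T, (p2 → p2)=T, (p2 → p1)=F, ¬p3=T, p0=F] Δ:[] refutes=False
  v=0011: Γ:[p2=T, (p2 → p2)=T, (p2 → p1)=F, ¬p3=F, p0=F] Δ:[] refutes=False
  v=0100: Γ:[p2=F, (p2 → p2)=T, (p2 → p1)=T, ¬p3=T, p0=F] Δ:[] refutes=False
  v=0101: Γ:[p2=F, (p2 → p2)=T, (p2 → p1)=T, ¬p3=F, p0=F] Δ:[] refutes=False
  v=0110: Γ:[p2=T, (p2 → p2)=T, (p2 → p1)=T, ¬p3=T, p0=F] Δ:[] refutes=False
  v=0111: Γ:[p2=T, (p2 → p2)=T, (p2 → p1)=T, ¬p3=F, p0=F] Δ:[] refutes=False
  v=1000: Γ:[p2=F, (p2 → p2)=T, (p2 → p1)=T, ¬p3=T, p0=T] Δ:[] refutes=False
  v=1001: Γ:[p2=F, (p2 → p2)=T, (p2 → p1)=T, ¬p3=F, p0=T] Δ:[] refutes=False
  v=1010: Γ:[p2=T, (p2 → p2)=T, (p2 → p1)=F, ¬p3=T, p0=T] Δ:[] refutes=False
  v=1011: Γ:[p2=T, (p2 → p2)=T, (p2 → p1)=F, ¬p3=F, p0=T] Δ:[] refutes=False
  v=1100: Γ:[p2=F, (p2 → p2)=T, (p2 → p1)=T, ¬p3=T, p0=T] Δ:[] refutes=False
  v=1101: Γ:[p2=F, (p2 → p2)=T, (p2 → p1)=T, ¬p3=F, p0=T] Δ:[] refutes=False
  v=1110: Γ:[p2=T, (p2 → p2)=T, (p2 → p1)=T, ¬p3=T, p0=T] Δ:[] refutes=True  ← countermodel

Result: NO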